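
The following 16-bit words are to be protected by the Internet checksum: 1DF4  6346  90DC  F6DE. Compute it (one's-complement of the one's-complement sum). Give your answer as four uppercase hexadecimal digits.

One's-complement addition (fold any carry out of bit 15 back into bit 0):
  0x1DF4 + 0x6346 = 0x0813A
  0x813A + 0x90DC = 0x11216 → wrap carry → 0x1217
  0x1217 + 0xF6DE = 0x108F5 → wrap carry → 0x08F6
One's-complement sum = 0x08F6.
Checksum = ~0x08F6 & 0xFFFF = 0xF709.

F709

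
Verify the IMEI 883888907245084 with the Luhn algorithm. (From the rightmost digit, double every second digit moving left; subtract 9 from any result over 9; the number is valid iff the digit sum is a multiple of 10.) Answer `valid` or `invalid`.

From the right, keep odd positions and double even positions (subtract 9 from any doubled value over 9):
  doubled (positions 2,4,...): 7 1 4 0 7 7 7 → sum 33
  kept (positions 1,3,...): 4 0 4 7 9 8 3 8 → sum 43
Total = 76.
76 mod 10 = 6, so the number is invalid.

invalid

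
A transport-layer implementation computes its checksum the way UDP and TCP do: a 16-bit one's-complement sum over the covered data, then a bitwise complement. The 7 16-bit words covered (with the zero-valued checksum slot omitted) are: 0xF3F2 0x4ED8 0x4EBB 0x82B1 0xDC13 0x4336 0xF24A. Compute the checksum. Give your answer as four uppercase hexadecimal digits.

One's-complement addition (fold any carry out of bit 15 back into bit 0):
  0xF3F2 + 0x4ED8 = 0x142CA → wrap carry → 0x42CB
  0x42CB + 0x4EBB = 0x09186
  0x9186 + 0x82B1 = 0x11437 → wrap carry → 0x1438
  0x1438 + 0xDC13 = 0x0F04B
  0xF04B + 0x4336 = 0x13381 → wrap carry → 0x3382
  0x3382 + 0xF24A = 0x125CC → wrap carry → 0x25CD
One's-complement sum = 0x25CD.
Checksum = ~0x25CD & 0xFFFF = 0xDA32.

DA32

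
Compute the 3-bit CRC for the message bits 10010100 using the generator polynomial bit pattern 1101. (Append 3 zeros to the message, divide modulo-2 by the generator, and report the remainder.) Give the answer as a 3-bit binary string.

111

Append 3 zeros: 10010100000. Divide by 1101 (XOR where the leading bit is 1):
  pos 0: 1001 XOR 1101 = 0100
  pos 1: 1000 XOR 1101 = 0101
  pos 2: 1011 XOR 1101 = 0110
  pos 3: 1100 XOR 1101 = 0001
  pos 6: 1000 XOR 1101 = 0101
  pos 7: 1010 XOR 1101 = 0111
Remainder (last 3 bits) = 111. This is the CRC / FCS.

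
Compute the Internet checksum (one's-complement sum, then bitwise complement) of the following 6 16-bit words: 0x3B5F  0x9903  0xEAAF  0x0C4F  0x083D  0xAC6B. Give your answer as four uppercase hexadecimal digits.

7FF5

One's-complement addition (fold any carry out of bit 15 back into bit 0):
  0x3B5F + 0x9903 = 0x0D462
  0xD462 + 0xEAAF = 0x1BF11 → wrap carry → 0xBF12
  0xBF12 + 0x0C4F = 0x0CB61
  0xCB61 + 0x083D = 0x0D39E
  0xD39E + 0xAC6B = 0x18009 → wrap carry → 0x800A
One's-complement sum = 0x800A.
Checksum = ~0x800A & 0xFFFF = 0x7FF5.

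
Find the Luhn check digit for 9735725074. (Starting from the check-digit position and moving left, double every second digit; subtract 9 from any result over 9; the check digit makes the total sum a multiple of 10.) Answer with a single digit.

1

Partial digits right→left: 4 7 0 5 2 7 5 3 7 9
Double every second digit counting from the check-digit position (so the 1st, 3rd, 5th, ... of the partial from the right).
  doubled (with −9 where >9): 8 0 4 1 5 → sum 18
  kept as-is: 7 5 7 3 9 → sum 31
Total = 18 + 31 = 49.
Check digit = (10 − (49 mod 10)) mod 10 = 1.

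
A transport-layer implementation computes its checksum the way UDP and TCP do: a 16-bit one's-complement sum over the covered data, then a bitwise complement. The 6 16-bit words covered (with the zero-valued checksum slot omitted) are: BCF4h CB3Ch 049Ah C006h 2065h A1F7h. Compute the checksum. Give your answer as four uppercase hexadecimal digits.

One's-complement addition (fold any carry out of bit 15 back into bit 0):
  0xBCF4 + 0xCB3C = 0x18830 → wrap carry → 0x8831
  0x8831 + 0x049A = 0x08CCB
  0x8CCB + 0xC006 = 0x14CD1 → wrap carry → 0x4CD2
  0x4CD2 + 0x2065 = 0x06D37
  0x6D37 + 0xA1F7 = 0x10F2E → wrap carry → 0x0F2F
One's-complement sum = 0x0F2F.
Checksum = ~0x0F2F & 0xFFFF = 0xF0D0.

F0D0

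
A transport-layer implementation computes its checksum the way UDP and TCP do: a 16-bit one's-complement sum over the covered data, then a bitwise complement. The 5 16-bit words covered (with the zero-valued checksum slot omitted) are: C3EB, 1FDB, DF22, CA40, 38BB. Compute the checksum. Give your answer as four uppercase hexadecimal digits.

One's-complement addition (fold any carry out of bit 15 back into bit 0):
  0xC3EB + 0x1FDB = 0x0E3C6
  0xE3C6 + 0xDF22 = 0x1C2E8 → wrap carry → 0xC2E9
  0xC2E9 + 0xCA40 = 0x18D29 → wrap carry → 0x8D2A
  0x8D2A + 0x38BB = 0x0C5E5
One's-complement sum = 0xC5E5.
Checksum = ~0xC5E5 & 0xFFFF = 0x3A1A.

3A1A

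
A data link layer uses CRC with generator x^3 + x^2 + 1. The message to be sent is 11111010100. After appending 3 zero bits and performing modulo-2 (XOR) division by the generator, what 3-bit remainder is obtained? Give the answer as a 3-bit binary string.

001

Append 3 zeros: 11111010100000. Divide by 1101 (XOR where the leading bit is 1):
  pos 0: 1111 XOR 1101 = 0010
  pos 2: 1010 XOR 1101 = 0111
  pos 3: 1111 XOR 1101 = 0010
  pos 5: 1001 XOR 1101 = 0100
  pos 6: 1000 XOR 1101 = 0101
  pos 7: 1010 XOR 1101 = 0111
  pos 8: 1110 XOR 1101 = 0011
  pos 10: 1100 XOR 1101 = 0001
Remainder (last 3 bits) = 001. This is the CRC / FCS.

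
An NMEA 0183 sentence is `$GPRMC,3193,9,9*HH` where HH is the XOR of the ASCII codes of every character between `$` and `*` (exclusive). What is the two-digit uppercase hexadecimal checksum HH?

XOR the ASCII codes of the payload characters:
  'G' = 0x47 → acc = 0x47
  'P' = 0x50 → acc = 0x17
  'R' = 0x52 → acc = 0x45
  'M' = 0x4D → acc = 0x08
  'C' = 0x43 → acc = 0x4B
  ',' = 0x2C → acc = 0x67
  '3' = 0x33 → acc = 0x54
  '1' = 0x31 → acc = 0x65
  '9' = 0x39 → acc = 0x5C
  '3' = 0x33 → acc = 0x6F
  ',' = 0x2C → acc = 0x43
  '9' = 0x39 → acc = 0x7A
  ',' = 0x2C → acc = 0x56
  '9' = 0x39 → acc = 0x6F
Checksum = 0x6F.

6F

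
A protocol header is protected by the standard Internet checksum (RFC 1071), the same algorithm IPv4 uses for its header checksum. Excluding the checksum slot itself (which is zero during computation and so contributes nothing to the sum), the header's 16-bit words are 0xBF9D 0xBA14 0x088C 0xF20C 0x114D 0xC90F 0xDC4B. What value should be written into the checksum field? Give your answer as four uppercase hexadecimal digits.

One's-complement addition (fold any carry out of bit 15 back into bit 0):
  0xBF9D + 0xBA14 = 0x179B1 → wrap carry → 0x79B2
  0x79B2 + 0x088C = 0x0823E
  0x823E + 0xF20C = 0x1744A → wrap carry → 0x744B
  0x744B + 0x114D = 0x08598
  0x8598 + 0xC90F = 0x14EA7 → wrap carry → 0x4EA8
  0x4EA8 + 0xDC4B = 0x12AF3 → wrap carry → 0x2AF4
One's-complement sum = 0x2AF4.
Checksum = ~0x2AF4 & 0xFFFF = 0xD50B.

D50B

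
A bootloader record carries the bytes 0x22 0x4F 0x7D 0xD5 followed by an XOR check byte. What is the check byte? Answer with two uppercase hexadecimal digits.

C5

XOR the bytes together:
  start with 0x22
  0x22 ⊕ 0x4F = 0x6D
  0x6D ⊕ 0x7D = 0x10
  0x10 ⊕ 0xD5 = 0xC5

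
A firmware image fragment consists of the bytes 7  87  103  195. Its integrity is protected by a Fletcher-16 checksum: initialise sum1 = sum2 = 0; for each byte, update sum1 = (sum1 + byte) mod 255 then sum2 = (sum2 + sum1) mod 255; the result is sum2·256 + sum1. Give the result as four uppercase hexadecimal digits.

Running sums (mod 255):
  after byte 0 (7): sum1=7, sum2=7
  after byte 1 (87): sum1=94, sum2=101
  after byte 2 (103): sum1=197, sum2=43
  after byte 3 (195): sum1=137, sum2=180
Checksum = sum2·256 + sum1 = 180·256 + 137 = 46217 = 0xB489.

B489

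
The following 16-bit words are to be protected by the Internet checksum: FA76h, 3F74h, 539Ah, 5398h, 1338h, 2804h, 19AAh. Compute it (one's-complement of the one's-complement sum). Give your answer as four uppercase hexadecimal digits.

One's-complement addition (fold any carry out of bit 15 back into bit 0):
  0xFA76 + 0x3F74 = 0x139EA → wrap carry → 0x39EB
  0x39EB + 0x539A = 0x08D85
  0x8D85 + 0x5398 = 0x0E11D
  0xE11D + 0x1338 = 0x0F455
  0xF455 + 0x2804 = 0x11C59 → wrap carry → 0x1C5A
  0x1C5A + 0x19AA = 0x03604
One's-complement sum = 0x3604.
Checksum = ~0x3604 & 0xFFFF = 0xC9FB.

C9FB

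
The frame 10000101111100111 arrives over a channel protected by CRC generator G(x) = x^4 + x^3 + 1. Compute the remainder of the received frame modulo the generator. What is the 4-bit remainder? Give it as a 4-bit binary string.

0000

Modulo-2 division of 10000101111100111 by 11001:
  pos 0: 10000 XOR 11001 = 01001
  pos 1: 10011 XOR 11001 = 01010
  pos 2: 10100 XOR 11001 = 01101
  pos 3: 11011 XOR 11001 = 00010
  pos 6: 10111 XOR 11001 = 01110
  pos 7: 11101 XOR 11001 = 00100
  pos 9: 10000 XOR 11001 = 01001
  pos 10: 10011 XOR 11001 = 01010
  pos 11: 10101 XOR 11001 = 01100
  pos 12: 11001 XOR 11001 = 00000
Remainder = 0000 (zero — the frame passes the CRC check).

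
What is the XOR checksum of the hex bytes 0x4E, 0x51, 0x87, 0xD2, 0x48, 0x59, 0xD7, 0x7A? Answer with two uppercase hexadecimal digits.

F6

XOR the bytes together:
  start with 0x4E
  0x4E ⊕ 0x51 = 0x1F
  0x1F ⊕ 0x87 = 0x98
  0x98 ⊕ 0xD2 = 0x4A
  0x4A ⊕ 0x48 = 0x02
  0x02 ⊕ 0x59 = 0x5B
  0x5B ⊕ 0xD7 = 0x8C
  0x8C ⊕ 0x7A = 0xF6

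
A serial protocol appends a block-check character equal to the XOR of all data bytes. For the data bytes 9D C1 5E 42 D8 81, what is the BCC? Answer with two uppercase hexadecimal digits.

XOR the bytes together:
  start with 0x9D
  0x9D ⊕ 0xC1 = 0x5C
  0x5C ⊕ 0x5E = 0x02
  0x02 ⊕ 0x42 = 0x40
  0x40 ⊕ 0xD8 = 0x98
  0x98 ⊕ 0x81 = 0x19

19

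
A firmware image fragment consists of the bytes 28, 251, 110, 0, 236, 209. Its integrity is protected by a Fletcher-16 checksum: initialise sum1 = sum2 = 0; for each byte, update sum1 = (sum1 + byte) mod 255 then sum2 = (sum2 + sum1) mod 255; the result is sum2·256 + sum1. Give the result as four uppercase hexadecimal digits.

Running sums (mod 255):
  after byte 0 (28): sum1=28, sum2=28
  after byte 1 (251): sum1=24, sum2=52
  after byte 2 (110): sum1=134, sum2=186
  after byte 3 (0): sum1=134, sum2=65
  after byte 4 (236): sum1=115, sum2=180
  after byte 5 (209): sum1=69, sum2=249
Checksum = sum2·256 + sum1 = 249·256 + 69 = 63813 = 0xF945.

F945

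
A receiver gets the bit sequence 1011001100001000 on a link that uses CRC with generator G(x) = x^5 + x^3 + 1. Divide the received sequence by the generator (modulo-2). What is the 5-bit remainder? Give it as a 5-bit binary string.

00010

Modulo-2 division of 1011001100001000 by 101001:
  pos 0: 101100 XOR 101001 = 000101
  pos 3: 101110 XOR 101001 = 000111
  pos 6: 111000 XOR 101001 = 010001
  pos 7: 100011 XOR 101001 = 001010
  pos 9: 101000 XOR 101001 = 000001
Remainder = 00010 (nonzero — an error is detected).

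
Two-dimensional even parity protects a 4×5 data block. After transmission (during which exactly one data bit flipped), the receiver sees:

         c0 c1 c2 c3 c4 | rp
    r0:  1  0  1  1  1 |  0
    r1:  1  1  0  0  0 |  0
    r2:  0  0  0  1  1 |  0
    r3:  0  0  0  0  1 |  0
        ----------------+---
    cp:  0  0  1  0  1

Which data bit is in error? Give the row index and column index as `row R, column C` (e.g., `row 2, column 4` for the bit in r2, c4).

Recompute each row's even parity and compare to rp:
  r0: data parity 0, sent rp 0 → ok
  r1: data parity 0, sent rp 0 → ok
  r2: data parity 0, sent rp 0 → ok
  r3: data parity 1, sent rp 0 → mismatch
Recompute each column's even parity and compare to cp:
  c0: data parity 0, sent cp 0 → ok
  c1: data parity 1, sent cp 0 → mismatch
  c2: data parity 1, sent cp 1 → ok
  c3: data parity 0, sent cp 0 → ok
  c4: data parity 1, sent cp 1 → ok
Exactly one row (r3) and one column (c1) fail → the flipped bit is at their intersection.

row 3, column 1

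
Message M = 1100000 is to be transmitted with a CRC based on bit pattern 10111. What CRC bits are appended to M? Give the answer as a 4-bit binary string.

Append 4 zeros: 11000000000. Divide by 10111 (XOR where the leading bit is 1):
  pos 0: 11000 XOR 10111 = 01111
  pos 1: 11110 XOR 10111 = 01001
  pos 2: 10010 XOR 10111 = 00101
  pos 4: 10100 XOR 10111 = 00011
Remainder (last 4 bits) = 1100. This is the CRC / FCS.

1100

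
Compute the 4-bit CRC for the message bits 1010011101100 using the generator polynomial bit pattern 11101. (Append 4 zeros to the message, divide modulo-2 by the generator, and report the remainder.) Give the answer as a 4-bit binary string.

Append 4 zeros: 10100111011000000. Divide by 11101 (XOR where the leading bit is 1):
  pos 0: 10100 XOR 11101 = 01001
  pos 1: 10011 XOR 11101 = 01110
  pos 2: 11101 XOR 11101 = 00000
  pos 7: 10110 XOR 11101 = 01011
  pos 8: 10110 XOR 11101 = 01011
  pos 9: 10110 XOR 11101 = 01011
  pos 10: 10110 XOR 11101 = 01011
  pos 11: 10110 XOR 11101 = 01011
  pos 12: 10110 XOR 11101 = 01011
Remainder (last 4 bits) = 1011. This is the CRC / FCS.

1011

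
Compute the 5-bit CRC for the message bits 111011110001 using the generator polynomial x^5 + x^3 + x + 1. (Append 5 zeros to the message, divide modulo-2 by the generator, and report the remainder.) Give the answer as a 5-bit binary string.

Append 5 zeros: 11101111000100000. Divide by 101011 (XOR where the leading bit is 1):
  pos 0: 111011 XOR 101011 = 010000
  pos 1: 100001 XOR 101011 = 001010
  pos 3: 101010 XOR 101011 = 000001
  pos 8: 100100 XOR 101011 = 001111
  pos 10: 111100 XOR 101011 = 010111
  pos 11: 101110 XOR 101011 = 000101
Remainder (last 5 bits) = 00101. This is the CRC / FCS.

00101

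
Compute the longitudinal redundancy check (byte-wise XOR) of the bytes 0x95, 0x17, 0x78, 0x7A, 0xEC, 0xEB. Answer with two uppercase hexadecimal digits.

87

XOR the bytes together:
  start with 0x95
  0x95 ⊕ 0x17 = 0x82
  0x82 ⊕ 0x78 = 0xFA
  0xFA ⊕ 0x7A = 0x80
  0x80 ⊕ 0xEC = 0x6C
  0x6C ⊕ 0xEB = 0x87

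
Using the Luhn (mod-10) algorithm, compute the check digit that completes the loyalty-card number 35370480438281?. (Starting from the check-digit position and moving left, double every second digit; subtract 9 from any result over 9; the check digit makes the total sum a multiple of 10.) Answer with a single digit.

Partial digits right→left: 1 8 2 8 3 4 0 8 4 0 7 3 5 3
Double every second digit counting from the check-digit position (so the 1st, 3rd, 5th, ... of the partial from the right).
  doubled (with −9 where >9): 2 4 6 0 8 5 1 → sum 26
  kept as-is: 8 8 4 8 0 3 3 → sum 34
Total = 26 + 34 = 60.
Check digit = (10 − (60 mod 10)) mod 10 = 0.

0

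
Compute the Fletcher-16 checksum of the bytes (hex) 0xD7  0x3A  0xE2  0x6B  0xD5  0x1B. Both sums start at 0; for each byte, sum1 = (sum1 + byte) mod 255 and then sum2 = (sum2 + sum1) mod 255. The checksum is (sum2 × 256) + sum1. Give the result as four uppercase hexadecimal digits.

Running sums (mod 255):
  after byte 0 (0xD7): sum1=215, sum2=215
  after byte 1 (0x3A): sum1=18, sum2=233
  after byte 2 (0xE2): sum1=244, sum2=222
  after byte 3 (0x6B): sum1=96, sum2=63
  after byte 4 (0xD5): sum1=54, sum2=117
  after byte 5 (0x1B): sum1=81, sum2=198
Checksum = sum2·256 + sum1 = 198·256 + 81 = 50769 = 0xC651.

C651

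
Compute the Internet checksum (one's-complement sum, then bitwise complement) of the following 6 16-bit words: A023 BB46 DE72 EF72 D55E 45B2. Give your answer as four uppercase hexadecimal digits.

BB9E

One's-complement addition (fold any carry out of bit 15 back into bit 0):
  0xA023 + 0xBB46 = 0x15B69 → wrap carry → 0x5B6A
  0x5B6A + 0xDE72 = 0x139DC → wrap carry → 0x39DD
  0x39DD + 0xEF72 = 0x1294F → wrap carry → 0x2950
  0x2950 + 0xD55E = 0x0FEAE
  0xFEAE + 0x45B2 = 0x14460 → wrap carry → 0x4461
One's-complement sum = 0x4461.
Checksum = ~0x4461 & 0xFFFF = 0xBB9E.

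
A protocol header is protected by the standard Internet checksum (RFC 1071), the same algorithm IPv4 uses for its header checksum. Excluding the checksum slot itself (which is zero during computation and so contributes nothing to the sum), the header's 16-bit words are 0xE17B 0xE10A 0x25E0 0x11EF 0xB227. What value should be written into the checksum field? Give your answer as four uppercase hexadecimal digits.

5382

One's-complement addition (fold any carry out of bit 15 back into bit 0):
  0xE17B + 0xE10A = 0x1C285 → wrap carry → 0xC286
  0xC286 + 0x25E0 = 0x0E866
  0xE866 + 0x11EF = 0x0FA55
  0xFA55 + 0xB227 = 0x1AC7C → wrap carry → 0xAC7D
One's-complement sum = 0xAC7D.
Checksum = ~0xAC7D & 0xFFFF = 0x5382.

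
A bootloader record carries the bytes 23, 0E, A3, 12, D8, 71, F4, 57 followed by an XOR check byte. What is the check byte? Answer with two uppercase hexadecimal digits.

96

XOR the bytes together:
  start with 0x23
  0x23 ⊕ 0x0E = 0x2D
  0x2D ⊕ 0xA3 = 0x8E
  0x8E ⊕ 0x12 = 0x9C
  0x9C ⊕ 0xD8 = 0x44
  0x44 ⊕ 0x71 = 0x35
  0x35 ⊕ 0xF4 = 0xC1
  0xC1 ⊕ 0x57 = 0x96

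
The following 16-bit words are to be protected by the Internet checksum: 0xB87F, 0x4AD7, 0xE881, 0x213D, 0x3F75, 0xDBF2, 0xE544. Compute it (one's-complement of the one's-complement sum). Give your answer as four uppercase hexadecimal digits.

One's-complement addition (fold any carry out of bit 15 back into bit 0):
  0xB87F + 0x4AD7 = 0x10356 → wrap carry → 0x0357
  0x0357 + 0xE881 = 0x0EBD8
  0xEBD8 + 0x213D = 0x10D15 → wrap carry → 0x0D16
  0x0D16 + 0x3F75 = 0x04C8B
  0x4C8B + 0xDBF2 = 0x1287D → wrap carry → 0x287E
  0x287E + 0xE544 = 0x10DC2 → wrap carry → 0x0DC3
One's-complement sum = 0x0DC3.
Checksum = ~0x0DC3 & 0xFFFF = 0xF23C.

F23C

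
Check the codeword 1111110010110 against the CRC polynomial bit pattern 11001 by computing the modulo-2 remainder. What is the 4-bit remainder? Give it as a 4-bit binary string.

0111

Modulo-2 division of 1111110010110 by 11001:
  pos 0: 11111 XOR 11001 = 00110
  pos 2: 11010 XOR 11001 = 00011
  pos 5: 11010 XOR 11001 = 00011
  pos 8: 11110 XOR 11001 = 00111
Remainder = 0111 (nonzero — an error is detected).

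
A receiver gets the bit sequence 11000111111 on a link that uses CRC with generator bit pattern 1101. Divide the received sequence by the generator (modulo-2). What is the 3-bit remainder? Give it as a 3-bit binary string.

111

Modulo-2 division of 11000111111 by 1101:
  pos 0: 1100 XOR 1101 = 0001
  pos 3: 1011 XOR 1101 = 0110
  pos 4: 1101 XOR 1101 = 0000
Remainder = 111 (nonzero — an error is detected).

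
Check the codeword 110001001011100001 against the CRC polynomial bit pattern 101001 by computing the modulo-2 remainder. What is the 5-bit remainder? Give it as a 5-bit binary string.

Modulo-2 division of 110001001011100001 by 101001:
  pos 0: 110001 XOR 101001 = 011000
  pos 1: 110000 XOR 101001 = 011001
  pos 2: 110010 XOR 101001 = 011011
  pos 3: 110111 XOR 101001 = 011110
  pos 4: 111100 XOR 101001 = 010101
  pos 5: 101011 XOR 101001 = 000010
  pos 9: 101100 XOR 101001 = 000101
  pos 12: 101001 XOR 101001 = 000000
Remainder = 00000 (zero — the frame passes the CRC check).

00000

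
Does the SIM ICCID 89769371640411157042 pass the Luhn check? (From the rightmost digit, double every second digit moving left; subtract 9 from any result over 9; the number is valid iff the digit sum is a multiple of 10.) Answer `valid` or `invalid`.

From the right, keep odd positions and double even positions (subtract 9 from any doubled value over 9):
  doubled (positions 2,4,...): 8 5 2 2 0 3 5 9 5 7 → sum 46
  kept (positions 1,3,...): 2 0 5 1 4 4 1 3 6 9 → sum 35
Total = 81.
81 mod 10 = 1, so the number is invalid.

invalid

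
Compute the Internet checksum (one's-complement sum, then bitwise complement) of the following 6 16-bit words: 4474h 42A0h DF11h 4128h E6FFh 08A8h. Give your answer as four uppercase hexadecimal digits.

One's-complement addition (fold any carry out of bit 15 back into bit 0):
  0x4474 + 0x42A0 = 0x08714
  0x8714 + 0xDF11 = 0x16625 → wrap carry → 0x6626
  0x6626 + 0x4128 = 0x0A74E
  0xA74E + 0xE6FF = 0x18E4D → wrap carry → 0x8E4E
  0x8E4E + 0x08A8 = 0x096F6
One's-complement sum = 0x96F6.
Checksum = ~0x96F6 & 0xFFFF = 0x6909.

6909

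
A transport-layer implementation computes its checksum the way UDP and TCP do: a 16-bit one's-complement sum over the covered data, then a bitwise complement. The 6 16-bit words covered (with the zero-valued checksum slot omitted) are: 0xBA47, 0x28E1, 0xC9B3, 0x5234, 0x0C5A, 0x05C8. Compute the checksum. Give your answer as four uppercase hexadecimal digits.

EECC

One's-complement addition (fold any carry out of bit 15 back into bit 0):
  0xBA47 + 0x28E1 = 0x0E328
  0xE328 + 0xC9B3 = 0x1ACDB → wrap carry → 0xACDC
  0xACDC + 0x5234 = 0x0FF10
  0xFF10 + 0x0C5A = 0x10B6A → wrap carry → 0x0B6B
  0x0B6B + 0x05C8 = 0x01133
One's-complement sum = 0x1133.
Checksum = ~0x1133 & 0xFFFF = 0xEECC.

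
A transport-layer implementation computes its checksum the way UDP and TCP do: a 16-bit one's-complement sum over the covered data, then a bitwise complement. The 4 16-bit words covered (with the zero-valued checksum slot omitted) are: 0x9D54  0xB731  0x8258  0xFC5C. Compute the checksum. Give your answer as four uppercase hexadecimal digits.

One's-complement addition (fold any carry out of bit 15 back into bit 0):
  0x9D54 + 0xB731 = 0x15485 → wrap carry → 0x5486
  0x5486 + 0x8258 = 0x0D6DE
  0xD6DE + 0xFC5C = 0x1D33A → wrap carry → 0xD33B
One's-complement sum = 0xD33B.
Checksum = ~0xD33B & 0xFFFF = 0x2CC4.

2CC4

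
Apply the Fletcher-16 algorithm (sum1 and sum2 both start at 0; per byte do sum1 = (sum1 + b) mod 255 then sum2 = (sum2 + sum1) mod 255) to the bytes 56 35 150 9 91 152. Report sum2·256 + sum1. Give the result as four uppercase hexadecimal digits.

C5EE

Running sums (mod 255):
  after byte 0 (56): sum1=56, sum2=56
  after byte 1 (35): sum1=91, sum2=147
  after byte 2 (150): sum1=241, sum2=133
  after byte 3 (9): sum1=250, sum2=128
  after byte 4 (91): sum1=86, sum2=214
  after byte 5 (152): sum1=238, sum2=197
Checksum = sum2·256 + sum1 = 197·256 + 238 = 50670 = 0xC5EE.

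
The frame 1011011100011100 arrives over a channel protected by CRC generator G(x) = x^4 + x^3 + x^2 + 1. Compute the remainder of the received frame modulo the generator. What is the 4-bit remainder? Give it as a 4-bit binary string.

0100

Modulo-2 division of 1011011100011100 by 11101:
  pos 0: 10110 XOR 11101 = 01011
  pos 1: 10111 XOR 11101 = 01010
  pos 2: 10101 XOR 11101 = 01000
  pos 3: 10001 XOR 11101 = 01100
  pos 4: 11000 XOR 11101 = 00101
  pos 6: 10100 XOR 11101 = 01001
  pos 7: 10011 XOR 11101 = 01110
  pos 8: 11101 XOR 11101 = 00000
Remainder = 0100 (nonzero — an error is detected).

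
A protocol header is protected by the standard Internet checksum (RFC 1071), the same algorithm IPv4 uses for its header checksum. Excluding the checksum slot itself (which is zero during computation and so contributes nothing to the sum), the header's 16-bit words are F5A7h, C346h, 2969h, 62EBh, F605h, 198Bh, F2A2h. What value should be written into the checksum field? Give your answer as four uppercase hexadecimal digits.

One's-complement addition (fold any carry out of bit 15 back into bit 0):
  0xF5A7 + 0xC346 = 0x1B8ED → wrap carry → 0xB8EE
  0xB8EE + 0x2969 = 0x0E257
  0xE257 + 0x62EB = 0x14542 → wrap carry → 0x4543
  0x4543 + 0xF605 = 0x13B48 → wrap carry → 0x3B49
  0x3B49 + 0x198B = 0x054D4
  0x54D4 + 0xF2A2 = 0x14776 → wrap carry → 0x4777
One's-complement sum = 0x4777.
Checksum = ~0x4777 & 0xFFFF = 0xB888.

B888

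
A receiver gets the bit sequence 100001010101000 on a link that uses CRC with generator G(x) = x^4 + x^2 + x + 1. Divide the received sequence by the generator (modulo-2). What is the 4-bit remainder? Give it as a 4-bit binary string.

0010

Modulo-2 division of 100001010101000 by 10111:
  pos 0: 10000 XOR 10111 = 00111
  pos 2: 11110 XOR 10111 = 01001
  pos 3: 10011 XOR 10111 = 00100
  pos 5: 10001 XOR 10111 = 00110
  pos 7: 11001 XOR 10111 = 01110
  pos 8: 11100 XOR 10111 = 01011
  pos 9: 10110 XOR 10111 = 00001
Remainder = 0010 (nonzero — an error is detected).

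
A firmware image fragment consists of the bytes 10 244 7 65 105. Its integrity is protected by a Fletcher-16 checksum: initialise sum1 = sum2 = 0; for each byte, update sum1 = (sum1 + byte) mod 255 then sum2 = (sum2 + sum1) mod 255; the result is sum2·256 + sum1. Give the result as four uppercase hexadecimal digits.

07B0

Running sums (mod 255):
  after byte 0 (10): sum1=10, sum2=10
  after byte 1 (244): sum1=254, sum2=9
  after byte 2 (7): sum1=6, sum2=15
  after byte 3 (65): sum1=71, sum2=86
  after byte 4 (105): sum1=176, sum2=7
Checksum = sum2·256 + sum1 = 7·256 + 176 = 1968 = 0x07B0.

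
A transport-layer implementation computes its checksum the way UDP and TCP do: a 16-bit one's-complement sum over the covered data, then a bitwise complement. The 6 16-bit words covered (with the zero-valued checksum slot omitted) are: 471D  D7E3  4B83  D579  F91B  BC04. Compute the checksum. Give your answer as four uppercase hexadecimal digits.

One's-complement addition (fold any carry out of bit 15 back into bit 0):
  0x471D + 0xD7E3 = 0x11F00 → wrap carry → 0x1F01
  0x1F01 + 0x4B83 = 0x06A84
  0x6A84 + 0xD579 = 0x13FFD → wrap carry → 0x3FFE
  0x3FFE + 0xF91B = 0x13919 → wrap carry → 0x391A
  0x391A + 0xBC04 = 0x0F51E
One's-complement sum = 0xF51E.
Checksum = ~0xF51E & 0xFFFF = 0x0AE1.

0AE1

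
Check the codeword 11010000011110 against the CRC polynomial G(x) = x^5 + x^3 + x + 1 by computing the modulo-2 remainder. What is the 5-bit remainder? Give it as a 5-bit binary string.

01000

Modulo-2 division of 11010000011110 by 101011:
  pos 0: 110100 XOR 101011 = 011111
  pos 1: 111110 XOR 101011 = 010101
  pos 2: 101010 XOR 101011 = 000001
  pos 7: 101111 XOR 101011 = 000100
Remainder = 01000 (nonzero — an error is detected).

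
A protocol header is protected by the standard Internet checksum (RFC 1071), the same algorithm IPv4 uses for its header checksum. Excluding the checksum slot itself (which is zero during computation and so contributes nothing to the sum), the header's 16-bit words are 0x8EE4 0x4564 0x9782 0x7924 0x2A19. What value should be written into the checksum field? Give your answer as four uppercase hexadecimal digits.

F0F6

One's-complement addition (fold any carry out of bit 15 back into bit 0):
  0x8EE4 + 0x4564 = 0x0D448
  0xD448 + 0x9782 = 0x16BCA → wrap carry → 0x6BCB
  0x6BCB + 0x7924 = 0x0E4EF
  0xE4EF + 0x2A19 = 0x10F08 → wrap carry → 0x0F09
One's-complement sum = 0x0F09.
Checksum = ~0x0F09 & 0xFFFF = 0xF0F6.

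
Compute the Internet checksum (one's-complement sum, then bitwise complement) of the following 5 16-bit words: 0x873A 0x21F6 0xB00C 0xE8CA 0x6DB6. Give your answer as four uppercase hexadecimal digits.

5041

One's-complement addition (fold any carry out of bit 15 back into bit 0):
  0x873A + 0x21F6 = 0x0A930
  0xA930 + 0xB00C = 0x1593C → wrap carry → 0x593D
  0x593D + 0xE8CA = 0x14207 → wrap carry → 0x4208
  0x4208 + 0x6DB6 = 0x0AFBE
One's-complement sum = 0xAFBE.
Checksum = ~0xAFBE & 0xFFFF = 0x5041.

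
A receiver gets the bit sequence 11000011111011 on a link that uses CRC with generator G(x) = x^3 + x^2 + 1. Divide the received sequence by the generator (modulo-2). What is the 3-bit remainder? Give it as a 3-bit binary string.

000

Modulo-2 division of 11000011111011 by 1101:
  pos 0: 1100 XOR 1101 = 0001
  pos 3: 1001 XOR 1101 = 0100
  pos 4: 1001 XOR 1101 = 0100
  pos 5: 1001 XOR 1101 = 0100
  pos 6: 1001 XOR 1101 = 0100
  pos 7: 1001 XOR 1101 = 0100
  pos 8: 1000 XOR 1101 = 0101
  pos 9: 1011 XOR 1101 = 0110
  pos 10: 1101 XOR 1101 = 0000
Remainder = 000 (zero — the frame passes the CRC check).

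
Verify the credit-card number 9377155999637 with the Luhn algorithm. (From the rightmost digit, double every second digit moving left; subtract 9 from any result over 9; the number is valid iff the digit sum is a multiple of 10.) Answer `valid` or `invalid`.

From the right, keep odd positions and double even positions (subtract 9 from any doubled value over 9):
  doubled (positions 2,4,...): 6 9 9 1 5 6 → sum 36
  kept (positions 1,3,...): 7 6 9 5 1 7 9 → sum 44
Total = 80.
80 mod 10 = 0, so the number is valid.

valid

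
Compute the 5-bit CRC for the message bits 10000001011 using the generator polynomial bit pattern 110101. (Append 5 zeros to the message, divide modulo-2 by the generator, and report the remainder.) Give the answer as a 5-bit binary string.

11101

Append 5 zeros: 1000000101100000. Divide by 110101 (XOR where the leading bit is 1):
  pos 0: 100000 XOR 110101 = 010101
  pos 1: 101010 XOR 110101 = 011111
  pos 2: 111111 XOR 110101 = 001010
  pos 4: 101001 XOR 110101 = 011100
  pos 5: 111001 XOR 110101 = 001100
  pos 7: 110000 XOR 110101 = 000101
  pos 10: 101000 XOR 110101 = 011101
Remainder (last 5 bits) = 11101. This is the CRC / FCS.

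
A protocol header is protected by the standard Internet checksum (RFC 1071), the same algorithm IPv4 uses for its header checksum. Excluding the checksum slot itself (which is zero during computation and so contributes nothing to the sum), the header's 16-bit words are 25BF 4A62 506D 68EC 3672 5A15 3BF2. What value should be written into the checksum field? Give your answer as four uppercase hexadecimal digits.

0A0B

One's-complement addition (fold any carry out of bit 15 back into bit 0):
  0x25BF + 0x4A62 = 0x07021
  0x7021 + 0x506D = 0x0C08E
  0xC08E + 0x68EC = 0x1297A → wrap carry → 0x297B
  0x297B + 0x3672 = 0x05FED
  0x5FED + 0x5A15 = 0x0BA02
  0xBA02 + 0x3BF2 = 0x0F5F4
One's-complement sum = 0xF5F4.
Checksum = ~0xF5F4 & 0xFFFF = 0x0A0B.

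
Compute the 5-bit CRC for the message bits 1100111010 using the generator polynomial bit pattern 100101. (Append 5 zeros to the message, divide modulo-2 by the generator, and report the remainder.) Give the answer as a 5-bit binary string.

Append 5 zeros: 110011101000000. Divide by 100101 (XOR where the leading bit is 1):
  pos 0: 110011 XOR 100101 = 010110
  pos 1: 101101 XOR 100101 = 001000
  pos 3: 100001 XOR 100101 = 000100
  pos 6: 100000 XOR 100101 = 000101
  pos 9: 101000 XOR 100101 = 001101
Remainder (last 5 bits) = 01101. This is the CRC / FCS.

01101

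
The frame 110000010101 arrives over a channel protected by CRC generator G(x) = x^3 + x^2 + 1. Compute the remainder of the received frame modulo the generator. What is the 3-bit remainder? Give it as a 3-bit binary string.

Modulo-2 division of 110000010101 by 1101:
  pos 0: 1100 XOR 1101 = 0001
  pos 3: 1000 XOR 1101 = 0101
  pos 4: 1011 XOR 1101 = 0110
  pos 5: 1100 XOR 1101 = 0001
  pos 8: 1101 XOR 1101 = 0000
Remainder = 000 (zero — the frame passes the CRC check).

000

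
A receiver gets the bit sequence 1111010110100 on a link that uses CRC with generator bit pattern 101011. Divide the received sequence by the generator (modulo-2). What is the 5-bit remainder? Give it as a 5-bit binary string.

00000

Modulo-2 division of 1111010110100 by 101011:
  pos 0: 111101 XOR 101011 = 010110
  pos 1: 101100 XOR 101011 = 000111
  pos 4: 111110 XOR 101011 = 010101
  pos 5: 101011 XOR 101011 = 000000
Remainder = 00000 (zero — the frame passes the CRC check).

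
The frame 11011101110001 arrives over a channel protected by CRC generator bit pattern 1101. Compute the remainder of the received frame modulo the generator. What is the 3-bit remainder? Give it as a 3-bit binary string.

Modulo-2 division of 11011101110001 by 1101:
  pos 0: 1101 XOR 1101 = 0000
  pos 4: 1101 XOR 1101 = 0000
  pos 8: 1100 XOR 1101 = 0001
Remainder = 101 (nonzero — an error is detected).

101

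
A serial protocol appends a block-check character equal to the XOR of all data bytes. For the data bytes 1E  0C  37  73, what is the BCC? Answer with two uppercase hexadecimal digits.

XOR the bytes together:
  start with 0x1E
  0x1E ⊕ 0x0C = 0x12
  0x12 ⊕ 0x37 = 0x25
  0x25 ⊕ 0x73 = 0x56

56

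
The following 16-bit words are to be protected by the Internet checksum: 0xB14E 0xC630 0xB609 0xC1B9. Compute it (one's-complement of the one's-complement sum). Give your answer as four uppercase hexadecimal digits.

One's-complement addition (fold any carry out of bit 15 back into bit 0):
  0xB14E + 0xC630 = 0x1777E → wrap carry → 0x777F
  0x777F + 0xB609 = 0x12D88 → wrap carry → 0x2D89
  0x2D89 + 0xC1B9 = 0x0EF42
One's-complement sum = 0xEF42.
Checksum = ~0xEF42 & 0xFFFF = 0x10BD.

10BD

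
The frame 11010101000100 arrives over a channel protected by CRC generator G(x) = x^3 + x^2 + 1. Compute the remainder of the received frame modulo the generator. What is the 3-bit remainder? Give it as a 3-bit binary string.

000

Modulo-2 division of 11010101000100 by 1101:
  pos 0: 1101 XOR 1101 = 0000
  pos 5: 1010 XOR 1101 = 0111
  pos 6: 1110 XOR 1101 = 0011
  pos 8: 1101 XOR 1101 = 0000
Remainder = 000 (zero — the frame passes the CRC check).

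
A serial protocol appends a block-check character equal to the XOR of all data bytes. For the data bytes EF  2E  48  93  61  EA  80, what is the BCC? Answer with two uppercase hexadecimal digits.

11

XOR the bytes together:
  start with 0xEF
  0xEF ⊕ 0x2E = 0xC1
  0xC1 ⊕ 0x48 = 0x89
  0x89 ⊕ 0x93 = 0x1A
  0x1A ⊕ 0x61 = 0x7B
  0x7B ⊕ 0xEA = 0x91
  0x91 ⊕ 0x80 = 0x11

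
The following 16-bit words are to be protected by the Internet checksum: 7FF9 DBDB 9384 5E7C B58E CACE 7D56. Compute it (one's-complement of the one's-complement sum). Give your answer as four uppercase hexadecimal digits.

B475

One's-complement addition (fold any carry out of bit 15 back into bit 0):
  0x7FF9 + 0xDBDB = 0x15BD4 → wrap carry → 0x5BD5
  0x5BD5 + 0x9384 = 0x0EF59
  0xEF59 + 0x5E7C = 0x14DD5 → wrap carry → 0x4DD6
  0x4DD6 + 0xB58E = 0x10364 → wrap carry → 0x0365
  0x0365 + 0xCACE = 0x0CE33
  0xCE33 + 0x7D56 = 0x14B89 → wrap carry → 0x4B8A
One's-complement sum = 0x4B8A.
Checksum = ~0x4B8A & 0xFFFF = 0xB475.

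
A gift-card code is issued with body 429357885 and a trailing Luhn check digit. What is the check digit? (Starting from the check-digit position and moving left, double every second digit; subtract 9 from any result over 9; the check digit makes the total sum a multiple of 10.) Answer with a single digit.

Partial digits right→left: 5 8 8 7 5 3 9 2 4
Double every second digit counting from the check-digit position (so the 1st, 3rd, 5th, ... of the partial from the right).
  doubled (with −9 where >9): 1 7 1 9 8 → sum 26
  kept as-is: 8 7 3 2 → sum 20
Total = 26 + 20 = 46.
Check digit = (10 − (46 mod 10)) mod 10 = 4.

4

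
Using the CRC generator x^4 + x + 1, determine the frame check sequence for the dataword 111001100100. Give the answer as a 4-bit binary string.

0100

Append 4 zeros: 1110011001000000. Divide by 10011 (XOR where the leading bit is 1):
  pos 0: 11100 XOR 10011 = 01111
  pos 1: 11111 XOR 10011 = 01100
  pos 2: 11001 XOR 10011 = 01010
  pos 3: 10100 XOR 10011 = 00111
  pos 5: 11101 XOR 10011 = 01110
  pos 6: 11100 XOR 10011 = 01111
  pos 7: 11110 XOR 10011 = 01101
  pos 8: 11010 XOR 10011 = 01001
  pos 9: 10010 XOR 10011 = 00001
Remainder (last 4 bits) = 0100. This is the CRC / FCS.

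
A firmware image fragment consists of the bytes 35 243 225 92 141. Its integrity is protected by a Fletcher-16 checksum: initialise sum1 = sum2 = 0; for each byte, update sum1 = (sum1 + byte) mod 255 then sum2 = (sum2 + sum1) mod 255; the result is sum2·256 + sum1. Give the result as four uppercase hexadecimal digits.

Running sums (mod 255):
  after byte 0 (35): sum1=35, sum2=35
  after byte 1 (243): sum1=23, sum2=58
  after byte 2 (225): sum1=248, sum2=51
  after byte 3 (92): sum1=85, sum2=136
  after byte 4 (141): sum1=226, sum2=107
Checksum = sum2·256 + sum1 = 107·256 + 226 = 27618 = 0x6BE2.

6BE2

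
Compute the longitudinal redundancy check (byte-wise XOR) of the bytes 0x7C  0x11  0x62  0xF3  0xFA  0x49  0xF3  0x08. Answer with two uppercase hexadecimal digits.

XOR the bytes together:
  start with 0x7C
  0x7C ⊕ 0x11 = 0x6D
  0x6D ⊕ 0x62 = 0x0F
  0x0F ⊕ 0xF3 = 0xFC
  0xFC ⊕ 0xFA = 0x06
  0x06 ⊕ 0x49 = 0x4F
  0x4F ⊕ 0xF3 = 0xBC
  0xBC ⊕ 0x08 = 0xB4

B4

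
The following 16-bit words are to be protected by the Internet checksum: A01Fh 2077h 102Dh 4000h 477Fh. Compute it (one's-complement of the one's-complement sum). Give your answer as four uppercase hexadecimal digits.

One's-complement addition (fold any carry out of bit 15 back into bit 0):
  0xA01F + 0x2077 = 0x0C096
  0xC096 + 0x102D = 0x0D0C3
  0xD0C3 + 0x4000 = 0x110C3 → wrap carry → 0x10C4
  0x10C4 + 0x477F = 0x05843
One's-complement sum = 0x5843.
Checksum = ~0x5843 & 0xFFFF = 0xA7BC.

A7BC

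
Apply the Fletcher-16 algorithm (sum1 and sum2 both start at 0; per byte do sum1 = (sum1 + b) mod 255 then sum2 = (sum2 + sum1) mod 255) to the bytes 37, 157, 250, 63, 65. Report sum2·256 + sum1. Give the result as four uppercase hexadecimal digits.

E03E

Running sums (mod 255):
  after byte 0 (37): sum1=37, sum2=37
  after byte 1 (157): sum1=194, sum2=231
  after byte 2 (250): sum1=189, sum2=165
  after byte 3 (63): sum1=252, sum2=162
  after byte 4 (65): sum1=62, sum2=224
Checksum = sum2·256 + sum1 = 224·256 + 62 = 57406 = 0xE03E.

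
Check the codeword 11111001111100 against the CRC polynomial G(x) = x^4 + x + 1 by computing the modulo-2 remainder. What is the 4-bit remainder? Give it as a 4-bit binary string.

0100

Modulo-2 division of 11111001111100 by 10011:
  pos 0: 11111 XOR 10011 = 01100
  pos 1: 11000 XOR 10011 = 01011
  pos 2: 10110 XOR 10011 = 00101
  pos 4: 10111 XOR 10011 = 00100
  pos 6: 10011 XOR 10011 = 00000
Remainder = 0100 (nonzero — an error is detected).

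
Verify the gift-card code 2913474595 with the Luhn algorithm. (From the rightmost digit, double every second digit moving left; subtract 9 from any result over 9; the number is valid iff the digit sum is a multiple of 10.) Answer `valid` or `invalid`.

From the right, keep odd positions and double even positions (subtract 9 from any doubled value over 9):
  doubled (positions 2,4,...): 9 8 8 2 4 → sum 31
  kept (positions 1,3,...): 5 5 7 3 9 → sum 29
Total = 60.
60 mod 10 = 0, so the number is valid.

valid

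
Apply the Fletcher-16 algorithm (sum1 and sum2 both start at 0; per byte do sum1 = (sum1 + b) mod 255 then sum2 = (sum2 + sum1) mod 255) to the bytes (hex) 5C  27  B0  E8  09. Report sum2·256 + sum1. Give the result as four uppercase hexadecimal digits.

Running sums (mod 255):
  after byte 0 (5C): sum1=92, sum2=92
  after byte 1 (27): sum1=131, sum2=223
  after byte 2 (B0): sum1=52, sum2=20
  after byte 3 (E8): sum1=29, sum2=49
  after byte 4 (09): sum1=38, sum2=87
Checksum = sum2·256 + sum1 = 87·256 + 38 = 22310 = 0x5726.

5726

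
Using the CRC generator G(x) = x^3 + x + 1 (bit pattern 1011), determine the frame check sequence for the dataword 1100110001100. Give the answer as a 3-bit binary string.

Append 3 zeros: 1100110001100000. Divide by 1011 (XOR where the leading bit is 1):
  pos 0: 1100 XOR 1011 = 0111
  pos 1: 1111 XOR 1011 = 0100
  pos 2: 1001 XOR 1011 = 0010
  pos 4: 1000 XOR 1011 = 0011
  pos 6: 1101 XOR 1011 = 0110
  pos 7: 1101 XOR 1011 = 0110
  pos 8: 1100 XOR 1011 = 0111
  pos 9: 1110 XOR 1011 = 0101
  pos 10: 1010 XOR 1011 = 0001
Remainder (last 3 bits) = 100. This is the CRC / FCS.

100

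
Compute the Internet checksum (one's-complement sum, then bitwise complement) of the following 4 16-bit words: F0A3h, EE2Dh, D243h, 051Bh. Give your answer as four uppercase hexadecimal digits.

49CF

One's-complement addition (fold any carry out of bit 15 back into bit 0):
  0xF0A3 + 0xEE2D = 0x1DED0 → wrap carry → 0xDED1
  0xDED1 + 0xD243 = 0x1B114 → wrap carry → 0xB115
  0xB115 + 0x051B = 0x0B630
One's-complement sum = 0xB630.
Checksum = ~0xB630 & 0xFFFF = 0x49CF.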